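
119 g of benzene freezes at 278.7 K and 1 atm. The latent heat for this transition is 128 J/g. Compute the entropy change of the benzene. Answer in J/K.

ΔS = -54.7 J/K

Heat released by the substance: Q = −mL = −119 × 128 = −15232 J.
At constant T, ΔS = Q_rev/T = −15232 / 278.7 = -54.7 J/K.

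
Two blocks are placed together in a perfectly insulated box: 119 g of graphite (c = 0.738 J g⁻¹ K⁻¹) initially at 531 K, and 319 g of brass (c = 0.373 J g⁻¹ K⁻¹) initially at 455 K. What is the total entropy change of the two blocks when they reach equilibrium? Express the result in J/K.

ΔS_total = 0.607 J/K

Energy balance: T_f = (m₁c₁T₁ + m₂c₂T₂)/(m₁c₁ + m₂c₂) = 487.27 K.
ΔS₁ = m₁c₁ ln(T_f/T₁) = 87.822 × ln(487.27/531) = -7.547 J/K.
ΔS₂ = m₂c₂ ln(T_f/T₂) = 118.987 × ln(487.27/455) = 8.154 J/K.
ΔS_total = -7.547 + 8.154 = 0.607 J/K.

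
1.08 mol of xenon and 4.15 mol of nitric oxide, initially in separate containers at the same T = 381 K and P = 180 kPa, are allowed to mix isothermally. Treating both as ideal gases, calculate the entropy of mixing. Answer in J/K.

Mole fractions: x_A = 1.08/5.23 = 0.207, x_B = 0.793.
ΔS_mix = −R(n_A ln x_A + n_B ln x_B) = −8.314 × (1.08 ln 0.207 + 4.15 ln 0.793) = 22.1 J/K.

ΔS_mix = 22.1 J/K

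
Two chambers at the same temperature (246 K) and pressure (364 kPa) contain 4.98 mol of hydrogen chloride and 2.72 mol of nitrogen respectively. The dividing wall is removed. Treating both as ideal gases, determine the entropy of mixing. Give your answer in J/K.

ΔS_mix = 41.6 J/K

Mole fractions: x_A = 4.98/7.7 = 0.647, x_B = 0.353.
ΔS_mix = −R(n_A ln x_A + n_B ln x_B) = −8.314 × (4.98 ln 0.647 + 2.72 ln 0.353) = 41.6 J/K.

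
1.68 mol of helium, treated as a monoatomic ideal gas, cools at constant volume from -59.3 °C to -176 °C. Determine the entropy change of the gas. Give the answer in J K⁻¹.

ΔS = -16.5 J/K

In kelvin: T₁ = 213.85 K, T₂ = 97.15 K. At constant volume, ΔS = nC_V ln(T₂/T₁) with C_V = 3R/2 = 12.47 J mol⁻¹ K⁻¹.
ΔS = 1.68 × 12.47 × ln(97.15/213.85) = -16.5 J/K.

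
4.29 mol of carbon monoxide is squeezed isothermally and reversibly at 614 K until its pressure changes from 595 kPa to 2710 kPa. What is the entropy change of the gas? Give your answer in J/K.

For an isothermal ideal gas ΔS_gas = nR ln(P₁/P₂) = 4.29 × 8.314 × ln(595/2710) = -54.1 J/K.

ΔS_gas = -54.1 J/K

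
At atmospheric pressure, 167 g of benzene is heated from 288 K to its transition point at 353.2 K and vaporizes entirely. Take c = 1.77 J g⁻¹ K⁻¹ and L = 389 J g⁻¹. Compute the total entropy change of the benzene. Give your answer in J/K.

ΔS = 244 J/K

Warming step: ΔS₁ = m c ln(T_tr/T_i) = 167 × 1.77 × ln(353.2/288) = 60.32 J/K.
Phase change: ΔS₂ = +mL/T_tr = 167 × 389 / 353.2 = 183.9 J/K.
ΔS_total = (60.32) + (183.9) = 244 J/K.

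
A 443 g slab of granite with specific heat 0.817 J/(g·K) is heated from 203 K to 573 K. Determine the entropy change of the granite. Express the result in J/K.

ΔS = ∫dQ_rev/T = m c ln(T₂/T₁) = 443 × 0.817 × ln(573/203) = 376 J/K.

ΔS = 376 J/K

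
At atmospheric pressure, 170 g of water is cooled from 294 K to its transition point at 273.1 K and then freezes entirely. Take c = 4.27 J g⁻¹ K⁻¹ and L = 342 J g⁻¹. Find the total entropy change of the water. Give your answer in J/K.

ΔS = -266 J/K

Cooling step: ΔS₁ = m c ln(T_tr/T_i) = 170 × 4.27 × ln(273.1/294) = -53.53 J/K.
Phase change: ΔS₂ = −mL/T_tr = −170 × 342 / 273.1 = -212.9 J/K.
ΔS_total = (-53.53) + (-212.9) = -266 J/K.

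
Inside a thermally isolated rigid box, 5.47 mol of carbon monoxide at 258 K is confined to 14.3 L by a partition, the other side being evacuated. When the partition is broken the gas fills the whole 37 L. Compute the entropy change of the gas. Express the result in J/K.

ΔS_gas = 43.2 J/K

For an ideal gas in free expansion Q = 0 and W = 0, so T is unchanged.
Entropy is a state function; using a reversible isothermal path, ΔS_gas = nR ln(V₂/V₁) = 5.47 × 8.314 × ln(37/14.3) = 43.2 J/K.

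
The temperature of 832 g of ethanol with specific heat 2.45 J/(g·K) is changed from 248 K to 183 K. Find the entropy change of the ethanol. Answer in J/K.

ΔS = -620 J/K

ΔS = ∫dQ_rev/T = m c ln(T₂/T₁) = 832 × 2.45 × ln(183/248) = -620 J/K.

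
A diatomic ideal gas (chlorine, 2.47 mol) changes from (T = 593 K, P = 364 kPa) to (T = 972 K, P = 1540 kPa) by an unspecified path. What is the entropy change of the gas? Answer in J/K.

ΔS = 5.9 J/K

ΔS = nC_p ln(T₂/T₁) − nR ln(P₂/P₁), with C_p = 7R/2 = 29.1 J mol⁻¹ K⁻¹ for a diatomic ideal gas.
ΔS = 2.47 × [29.1 × ln(972/593) − 8.314 × ln(1540/364)] = 5.9 J/K.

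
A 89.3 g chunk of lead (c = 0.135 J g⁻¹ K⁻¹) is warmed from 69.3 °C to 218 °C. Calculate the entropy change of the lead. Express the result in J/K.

ΔS = 4.35 J/K

In kelvin: T₁ = 342.45 K, T₂ = 491.15 K. ΔS = ∫dQ_rev/T = m c ln(T₂/T₁) = 89.3 × 0.135 × ln(491.15/342.45) = 4.35 J/K.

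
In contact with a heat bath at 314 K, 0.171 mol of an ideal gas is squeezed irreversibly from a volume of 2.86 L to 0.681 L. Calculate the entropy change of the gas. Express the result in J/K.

ΔS_gas = -2.04 J/K

Entropy is a state function, so ΔS_gas depends only on the end states.
For an isothermal ideal gas ΔS_gas = nR ln(V₂/V₁) = 0.171 × 8.314 × ln(0.681/2.86) = -2.04 J/K.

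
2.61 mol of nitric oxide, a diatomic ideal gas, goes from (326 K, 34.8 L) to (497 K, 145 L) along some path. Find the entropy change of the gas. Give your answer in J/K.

ΔS = 53.8 J/K

Entropy is a state function: ΔS = nC_V ln(T₂/T₁) + nR ln(V₂/V₁), with C_V = 5R/2 = 20.79 J mol⁻¹ K⁻¹ for a diatomic ideal gas.
ΔS = 2.61 × [20.79 × ln(497/326) + 8.314 × ln(145/34.8)] = 53.8 J/K.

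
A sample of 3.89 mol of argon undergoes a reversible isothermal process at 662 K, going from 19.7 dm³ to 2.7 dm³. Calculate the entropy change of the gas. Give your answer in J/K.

For an isothermal ideal gas ΔS_gas = nR ln(V₂/V₁) = 3.89 × 8.314 × ln(2.7/19.7) = -64.3 J/K.

ΔS_gas = -64.3 J/K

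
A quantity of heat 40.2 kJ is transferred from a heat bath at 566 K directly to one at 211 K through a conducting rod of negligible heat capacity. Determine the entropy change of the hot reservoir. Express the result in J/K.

ΔS_hot = -71 J/K

The hot reservoir loses heat Q, so ΔS_hot = −Q/T_H = −40200/566 = -71 J/K.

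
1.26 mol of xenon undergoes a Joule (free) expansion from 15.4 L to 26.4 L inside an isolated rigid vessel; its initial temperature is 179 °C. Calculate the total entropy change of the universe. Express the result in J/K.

For an ideal gas in free expansion Q = 0 and W = 0, so T is unchanged.
Entropy is a state function; using a reversible isothermal path, ΔS_gas = nR ln(V₂/V₁) = 1.26 × 8.314 × ln(26.4/15.4) = 5.65 J/K.
The insulated surroundings exchange no heat, so ΔS_surr = 0 and ΔS_universe = ΔS_gas.

ΔS_universe = 5.65 J/K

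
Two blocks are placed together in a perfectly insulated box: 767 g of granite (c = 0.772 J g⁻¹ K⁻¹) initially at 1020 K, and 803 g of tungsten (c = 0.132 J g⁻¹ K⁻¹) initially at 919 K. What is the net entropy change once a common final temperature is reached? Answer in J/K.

Energy balance: T_f = (m₁c₁T₁ + m₂c₂T₂)/(m₁c₁ + m₂c₂) = 1004.7 K.
ΔS₁ = m₁c₁ ln(T_f/T₁) = 592.124 × ln(1004.7/1020) = -8.97 J/K.
ΔS₂ = m₂c₂ ln(T_f/T₂) = 105.996 × ln(1004.7/919) = 9.447 J/K.
ΔS_total = -8.97 + 9.447 = 0.477 J/K.

ΔS_total = 0.477 J/K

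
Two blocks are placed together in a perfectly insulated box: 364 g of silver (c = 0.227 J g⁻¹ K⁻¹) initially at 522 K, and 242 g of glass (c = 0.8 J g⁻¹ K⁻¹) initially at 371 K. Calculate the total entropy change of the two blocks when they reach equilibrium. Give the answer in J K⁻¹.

ΔS_total = 3.52 J/K

Energy balance: T_f = (m₁c₁T₁ + m₂c₂T₂)/(m₁c₁ + m₂c₂) = 416.17 K.
ΔS₁ = m₁c₁ ln(T_f/T₁) = 82.628 × ln(416.17/522) = -18.72 J/K.
ΔS₂ = m₂c₂ ln(T_f/T₂) = 193.6 × ln(416.17/371) = 22.24 J/K.
ΔS_total = -18.72 + 22.24 = 3.52 J/K.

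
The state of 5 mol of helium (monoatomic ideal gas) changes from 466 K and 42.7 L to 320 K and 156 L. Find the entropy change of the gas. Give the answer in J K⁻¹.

ΔS = 30.4 J/K

Entropy is a state function: ΔS = nC_V ln(T₂/T₁) + nR ln(V₂/V₁), with C_V = 3R/2 = 12.47 J mol⁻¹ K⁻¹ for a monoatomic ideal gas.
ΔS = 5 × [12.47 × ln(320/466) + 8.314 × ln(156/42.7)] = 30.4 J/K.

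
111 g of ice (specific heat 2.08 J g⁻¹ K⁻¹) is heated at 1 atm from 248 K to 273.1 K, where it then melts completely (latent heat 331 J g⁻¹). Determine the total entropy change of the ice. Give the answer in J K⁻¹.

Warming step: ΔS₁ = m c ln(T_tr/T_i) = 111 × 2.08 × ln(273.1/248) = 22.26 J/K.
Phase change: ΔS₂ = +mL/T_tr = 111 × 331 / 273.1 = 134.5 J/K.
ΔS_total = (22.26) + (134.5) = 157 J/K.

ΔS = 157 J/K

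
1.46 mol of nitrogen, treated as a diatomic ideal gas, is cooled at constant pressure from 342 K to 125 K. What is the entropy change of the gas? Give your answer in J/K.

At constant pressure, ΔS = nC_p ln(T₂/T₁) with C_p = 7R/2 = 29.1 J mol⁻¹ K⁻¹.
ΔS = 1.46 × 29.1 × ln(125/342) = -42.8 J/K.

ΔS = -42.8 J/K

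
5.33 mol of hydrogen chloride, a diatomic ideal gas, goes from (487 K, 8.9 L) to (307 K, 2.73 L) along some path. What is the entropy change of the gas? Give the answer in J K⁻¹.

ΔS = -103 J/K

Entropy is a state function: ΔS = nC_V ln(T₂/T₁) + nR ln(V₂/V₁), with C_V = 5R/2 = 20.79 J mol⁻¹ K⁻¹ for a diatomic ideal gas.
ΔS = 5.33 × [20.79 × ln(307/487) + 8.314 × ln(2.73/8.9)] = -103 J/K.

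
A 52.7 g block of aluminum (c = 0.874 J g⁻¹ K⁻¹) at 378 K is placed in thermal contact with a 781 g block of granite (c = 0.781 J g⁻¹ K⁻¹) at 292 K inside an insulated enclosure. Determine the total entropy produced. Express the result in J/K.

Energy balance: T_f = (m₁c₁T₁ + m₂c₂T₂)/(m₁c₁ + m₂c₂) = 298.04 K.
ΔS₁ = m₁c₁ ln(T_f/T₁) = 46.0598 × ln(298.04/378) = -10.947 J/K.
ΔS₂ = m₂c₂ ln(T_f/T₂) = 609.961 × ln(298.04/292) = 12.484 J/K.
ΔS_total = -10.947 + 12.484 = 1.54 J/K.

ΔS_total = 1.54 J/K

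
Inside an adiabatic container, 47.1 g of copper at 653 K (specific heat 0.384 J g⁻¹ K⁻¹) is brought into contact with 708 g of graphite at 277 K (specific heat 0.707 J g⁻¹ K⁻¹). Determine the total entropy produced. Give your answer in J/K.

Energy balance: T_f = (m₁c₁T₁ + m₂c₂T₂)/(m₁c₁ + m₂c₂) = 290.11 K.
ΔS₁ = m₁c₁ ln(T_f/T₁) = 18.0864 × ln(290.11/653) = -14.67 J/K.
ΔS₂ = m₂c₂ ln(T_f/T₂) = 500.556 × ln(290.11/277) = 23.15 J/K.
ΔS_total = -14.67 + 23.15 = 8.48 J/K.

ΔS_total = 8.48 J/K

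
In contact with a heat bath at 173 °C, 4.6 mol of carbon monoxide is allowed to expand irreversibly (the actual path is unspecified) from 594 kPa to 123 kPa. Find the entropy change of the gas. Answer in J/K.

ΔS_gas = 60.2 J/K

Entropy is a state function, so ΔS_gas depends only on the end states.
For an isothermal ideal gas ΔS_gas = nR ln(P₁/P₂) = 4.6 × 8.314 × ln(594/123) = 60.2 J/K.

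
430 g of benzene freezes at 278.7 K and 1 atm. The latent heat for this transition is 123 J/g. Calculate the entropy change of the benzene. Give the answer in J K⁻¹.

Heat released by the substance: Q = −mL = −430 × 123 = −52890 J.
At constant T, ΔS = Q_rev/T = −52890 / 278.7 = -190 J/K.

ΔS = -190 J/K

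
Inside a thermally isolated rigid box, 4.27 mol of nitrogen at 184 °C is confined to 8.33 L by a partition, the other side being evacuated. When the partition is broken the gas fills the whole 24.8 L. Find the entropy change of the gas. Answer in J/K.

ΔS_gas = 38.7 J/K

No heat is exchanged and no work is done, so the ideal-gas temperature stays constant.
Entropy is a state function; using a reversible isothermal path, ΔS_gas = nR ln(V₂/V₁) = 4.27 × 8.314 × ln(24.8/8.33) = 38.7 J/K.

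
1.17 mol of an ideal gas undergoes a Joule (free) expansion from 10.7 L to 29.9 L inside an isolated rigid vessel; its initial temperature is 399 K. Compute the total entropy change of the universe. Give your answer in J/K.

For an ideal gas in free expansion Q = 0 and W = 0, so T is unchanged.
Entropy is a state function; using a reversible isothermal path, ΔS_gas = nR ln(V₂/V₁) = 1.17 × 8.314 × ln(29.9/10.7) = 10 J/K.
The insulated surroundings exchange no heat, so ΔS_surr = 0 and ΔS_universe = ΔS_gas.

ΔS_universe = 10 J/K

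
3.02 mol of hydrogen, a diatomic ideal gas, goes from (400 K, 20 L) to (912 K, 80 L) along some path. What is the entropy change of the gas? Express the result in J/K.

ΔS = 86.5 J/K

Entropy is a state function: ΔS = nC_V ln(T₂/T₁) + nR ln(V₂/V₁), with C_V = 5R/2 = 20.79 J mol⁻¹ K⁻¹ for a diatomic ideal gas.
ΔS = 3.02 × [20.79 × ln(912/400) + 8.314 × ln(80/20)] = 86.5 J/K.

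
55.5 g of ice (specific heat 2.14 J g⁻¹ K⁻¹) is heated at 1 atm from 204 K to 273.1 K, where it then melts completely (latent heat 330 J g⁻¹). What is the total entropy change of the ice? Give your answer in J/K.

Warming step: ΔS₁ = m c ln(T_tr/T_i) = 55.5 × 2.14 × ln(273.1/204) = 34.65 J/K.
Phase change: ΔS₂ = +mL/T_tr = 55.5 × 330 / 273.1 = 67.06 J/K.
ΔS_total = (34.65) + (67.06) = 102 J/K.

ΔS = 102 J/K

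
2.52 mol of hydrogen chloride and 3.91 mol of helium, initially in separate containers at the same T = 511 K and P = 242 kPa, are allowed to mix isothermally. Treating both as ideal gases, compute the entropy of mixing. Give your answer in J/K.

Mole fractions: x_A = 2.52/6.43 = 0.392, x_B = 0.608.
ΔS_mix = −R(n_A ln x_A + n_B ln x_B) = −8.314 × (2.52 ln 0.392 + 3.91 ln 0.608) = 35.8 J/K.

ΔS_mix = 35.8 J/K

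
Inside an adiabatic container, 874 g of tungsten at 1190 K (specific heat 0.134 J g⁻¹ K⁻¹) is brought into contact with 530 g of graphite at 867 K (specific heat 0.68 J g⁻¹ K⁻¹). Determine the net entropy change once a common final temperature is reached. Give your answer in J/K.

ΔS_total = 4.66 J/K

Energy balance: T_f = (m₁c₁T₁ + m₂c₂T₂)/(m₁c₁ + m₂c₂) = 946.22 K.
ΔS₁ = m₁c₁ ln(T_f/T₁) = 117.116 × ln(946.22/1190) = -26.85 J/K.
ΔS₂ = m₂c₂ ln(T_f/T₂) = 360.4 × ln(946.22/867) = 31.51 J/K.
ΔS_total = -26.85 + 31.51 = 4.66 J/K.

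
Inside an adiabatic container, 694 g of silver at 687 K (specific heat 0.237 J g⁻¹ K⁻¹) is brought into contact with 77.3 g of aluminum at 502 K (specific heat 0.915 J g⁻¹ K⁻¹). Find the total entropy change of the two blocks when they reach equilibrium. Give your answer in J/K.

ΔS_total = 2.33 J/K

Energy balance: T_f = (m₁c₁T₁ + m₂c₂T₂)/(m₁c₁ + m₂c₂) = 631.37 K.
ΔS₁ = m₁c₁ ln(T_f/T₁) = 164.478 × ln(631.37/687) = -13.89 J/K.
ΔS₂ = m₂c₂ ln(T_f/T₂) = 70.7295 × ln(631.37/502) = 16.22 J/K.
ΔS_total = -13.89 + 16.22 = 2.33 J/K.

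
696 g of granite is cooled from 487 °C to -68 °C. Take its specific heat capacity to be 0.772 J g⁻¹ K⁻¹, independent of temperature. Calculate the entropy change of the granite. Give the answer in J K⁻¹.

In kelvin: T₁ = 760.15 K, T₂ = 205.15 K. ΔS = ∫dQ_rev/T = m c ln(T₂/T₁) = 696 × 0.772 × ln(205.15/760.15) = -704 J/K.

ΔS = -704 J/K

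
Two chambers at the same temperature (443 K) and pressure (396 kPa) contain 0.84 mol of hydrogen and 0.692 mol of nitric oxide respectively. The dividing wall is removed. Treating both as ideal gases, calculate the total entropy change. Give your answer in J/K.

Mole fractions: x_A = 0.84/1.53 = 0.548, x_B = 0.452.
ΔS_mix = −R(n_A ln x_A + n_B ln x_B) = −8.314 × (0.84 ln 0.548 + 0.692 ln 0.452) = 8.77 J/K.

ΔS_mix = 8.77 J/K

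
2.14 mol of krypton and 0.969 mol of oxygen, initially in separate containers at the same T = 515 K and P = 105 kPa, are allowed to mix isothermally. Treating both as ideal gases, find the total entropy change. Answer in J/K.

Mole fractions: x_A = 2.14/3.11 = 0.688, x_B = 0.312.
ΔS_mix = −R(n_A ln x_A + n_B ln x_B) = −8.314 × (2.14 ln 0.688 + 0.969 ln 0.312) = 16 J/K.

ΔS_mix = 16 J/K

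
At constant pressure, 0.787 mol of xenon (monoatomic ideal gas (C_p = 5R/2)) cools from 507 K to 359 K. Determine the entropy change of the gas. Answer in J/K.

At constant pressure, ΔS = nC_p ln(T₂/T₁) with C_p = 5R/2 = 20.79 J mol⁻¹ K⁻¹.
ΔS = 0.787 × 20.79 × ln(359/507) = -5.65 J/K.

ΔS = -5.65 J/K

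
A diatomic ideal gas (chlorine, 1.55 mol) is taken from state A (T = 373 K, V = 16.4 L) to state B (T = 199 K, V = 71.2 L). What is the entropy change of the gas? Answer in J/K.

Entropy is a state function: ΔS = nC_V ln(T₂/T₁) + nR ln(V₂/V₁), with C_V = 5R/2 = 20.79 J mol⁻¹ K⁻¹ for a diatomic ideal gas.
ΔS = 1.55 × [20.79 × ln(199/373) + 8.314 × ln(71.2/16.4)] = -1.32 J/K.

ΔS = -1.32 J/K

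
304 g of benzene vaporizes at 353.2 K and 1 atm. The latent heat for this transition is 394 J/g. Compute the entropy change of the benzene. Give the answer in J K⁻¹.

ΔS = 339 J/K

Heat absorbed by the substance: Q = mL = 304 × 394 = 119776 J.
At constant T, ΔS = Q_rev/T = 119776 / 353.2 = 339 J/K.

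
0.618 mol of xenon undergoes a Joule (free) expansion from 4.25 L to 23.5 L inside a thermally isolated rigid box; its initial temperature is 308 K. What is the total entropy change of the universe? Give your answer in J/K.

No heat is exchanged and no work is done, so the ideal-gas temperature stays constant.
Entropy is a state function; using a reversible isothermal path, ΔS_gas = nR ln(V₂/V₁) = 0.618 × 8.314 × ln(23.5/4.25) = 8.79 J/K.
The insulated surroundings exchange no heat, so ΔS_surr = 0 and ΔS_universe = ΔS_gas.

ΔS_universe = 8.79 J/K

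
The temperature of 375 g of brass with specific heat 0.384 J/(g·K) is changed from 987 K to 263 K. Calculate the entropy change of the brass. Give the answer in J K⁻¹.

ΔS = -190 J/K

ΔS = ∫dQ_rev/T = m c ln(T₂/T₁) = 375 × 0.384 × ln(263/987) = -190 J/K.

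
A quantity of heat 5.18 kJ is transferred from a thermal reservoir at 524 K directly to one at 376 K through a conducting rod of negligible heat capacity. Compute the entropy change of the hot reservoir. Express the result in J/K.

ΔS_hot = -9.89 J/K

The hot reservoir loses heat Q, so ΔS_hot = −Q/T_H = −5180/524 = -9.89 J/K.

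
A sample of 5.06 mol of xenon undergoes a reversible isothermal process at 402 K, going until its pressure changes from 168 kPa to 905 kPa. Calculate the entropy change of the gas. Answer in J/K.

For an isothermal ideal gas ΔS_gas = nR ln(P₁/P₂) = 5.06 × 8.314 × ln(168/905) = -70.8 J/K.

ΔS_gas = -70.8 J/K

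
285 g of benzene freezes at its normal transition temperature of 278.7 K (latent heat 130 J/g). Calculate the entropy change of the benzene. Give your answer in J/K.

Heat released by the substance: Q = −mL = −285 × 130 = −37050 J.
At constant T, ΔS = Q_rev/T = −37050 / 278.7 = -133 J/K.

ΔS = -133 J/K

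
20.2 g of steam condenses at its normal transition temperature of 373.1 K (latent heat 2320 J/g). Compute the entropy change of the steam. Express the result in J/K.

Heat released by the substance: Q = −mL = −20.2 × 2320 = −46864 J.
At constant T, ΔS = Q_rev/T = −46864 / 373.1 = -126 J/K.

ΔS = -126 J/K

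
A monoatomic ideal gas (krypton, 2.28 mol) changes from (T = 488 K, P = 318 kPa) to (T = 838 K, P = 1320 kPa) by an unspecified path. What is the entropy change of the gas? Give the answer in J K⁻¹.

ΔS = -1.36 J/K

ΔS = nC_p ln(T₂/T₁) − nR ln(P₂/P₁), with C_p = 5R/2 = 20.79 J mol⁻¹ K⁻¹ for a monoatomic ideal gas.
ΔS = 2.28 × [20.79 × ln(838/488) − 8.314 × ln(1320/318)] = -1.36 J/K.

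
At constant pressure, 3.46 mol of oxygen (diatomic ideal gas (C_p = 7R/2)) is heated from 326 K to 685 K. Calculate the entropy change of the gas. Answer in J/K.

ΔS = 74.8 J/K

At constant pressure, ΔS = nC_p ln(T₂/T₁) with C_p = 7R/2 = 29.1 J mol⁻¹ K⁻¹.
ΔS = 3.46 × 29.1 × ln(685/326) = 74.8 J/K.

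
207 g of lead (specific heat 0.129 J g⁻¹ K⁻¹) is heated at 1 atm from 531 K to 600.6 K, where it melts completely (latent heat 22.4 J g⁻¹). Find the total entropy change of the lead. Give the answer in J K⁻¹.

ΔS = 11 J/K

Warming step: ΔS₁ = m c ln(T_tr/T_i) = 207 × 0.129 × ln(600.6/531) = 3.289 J/K.
Phase change: ΔS₂ = +mL/T_tr = 207 × 22.4 / 600.6 = 7.72 J/K.
ΔS_total = (3.289) + (7.72) = 11 J/K.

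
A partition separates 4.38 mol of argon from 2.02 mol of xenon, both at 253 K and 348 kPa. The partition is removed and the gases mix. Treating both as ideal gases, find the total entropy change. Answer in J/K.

Mole fractions: x_A = 4.38/6.4 = 0.684, x_B = 0.316.
ΔS_mix = −R(n_A ln x_A + n_B ln x_B) = −8.314 × (4.38 ln 0.684 + 2.02 ln 0.316) = 33.2 J/K.

ΔS_mix = 33.2 J/K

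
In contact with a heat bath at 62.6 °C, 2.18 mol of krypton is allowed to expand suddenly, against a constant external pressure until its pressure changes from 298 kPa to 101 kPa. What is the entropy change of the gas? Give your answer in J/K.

Entropy is a state function, so ΔS_gas depends only on the end states.
For an isothermal ideal gas ΔS_gas = nR ln(P₁/P₂) = 2.18 × 8.314 × ln(298/101) = 19.6 J/K.

ΔS_gas = 19.6 J/K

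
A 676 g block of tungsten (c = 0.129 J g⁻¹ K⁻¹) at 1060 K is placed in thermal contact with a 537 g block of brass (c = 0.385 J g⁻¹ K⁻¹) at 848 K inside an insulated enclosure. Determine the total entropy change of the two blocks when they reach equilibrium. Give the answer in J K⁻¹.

ΔS_total = 1.57 J/K

Energy balance: T_f = (m₁c₁T₁ + m₂c₂T₂)/(m₁c₁ + m₂c₂) = 910.89 K.
ΔS₁ = m₁c₁ ln(T_f/T₁) = 87.204 × ln(910.89/1060) = -13.22 J/K.
ΔS₂ = m₂c₂ ln(T_f/T₂) = 206.745 × ln(910.89/848) = 14.79 J/K.
ΔS_total = -13.22 + 14.79 = 1.57 J/K.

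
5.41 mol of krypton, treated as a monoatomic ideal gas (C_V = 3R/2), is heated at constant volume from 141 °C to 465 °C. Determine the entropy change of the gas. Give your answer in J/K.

In kelvin: T₁ = 414.15 K, T₂ = 738.15 K. At constant volume, ΔS = nC_V ln(T₂/T₁) with C_V = 3R/2 = 12.47 J mol⁻¹ K⁻¹.
ΔS = 5.41 × 12.47 × ln(738.15/414.15) = 39 J/K.

ΔS = 39 J/K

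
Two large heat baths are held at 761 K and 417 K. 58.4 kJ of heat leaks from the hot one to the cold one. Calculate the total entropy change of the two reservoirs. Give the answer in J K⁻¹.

ΔS_hot = −Q/T_H = −58400/761 = -76.74 J/K and ΔS_cold = +Q/T_C = 58400/417 = 140 J/K.
ΔS_total = -76.74 + 140 = 63.3 J/K, positive as the second law requires.

ΔS_total = 63.3 J/K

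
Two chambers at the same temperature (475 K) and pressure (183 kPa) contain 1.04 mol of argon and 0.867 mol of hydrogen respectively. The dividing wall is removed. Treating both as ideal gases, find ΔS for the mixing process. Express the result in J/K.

ΔS_mix = 10.9 J/K

Mole fractions: x_A = 1.04/1.91 = 0.545, x_B = 0.455.
ΔS_mix = −R(n_A ln x_A + n_B ln x_B) = −8.314 × (1.04 ln 0.545 + 0.867 ln 0.455) = 10.9 J/K.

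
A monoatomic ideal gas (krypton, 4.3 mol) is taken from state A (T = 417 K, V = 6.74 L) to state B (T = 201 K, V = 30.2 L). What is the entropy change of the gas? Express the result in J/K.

ΔS = 14.5 J/K

Entropy is a state function: ΔS = nC_V ln(T₂/T₁) + nR ln(V₂/V₁), with C_V = 3R/2 = 12.47 J mol⁻¹ K⁻¹ for a monoatomic ideal gas.
ΔS = 4.3 × [12.47 × ln(201/417) + 8.314 × ln(30.2/6.74)] = 14.5 J/K.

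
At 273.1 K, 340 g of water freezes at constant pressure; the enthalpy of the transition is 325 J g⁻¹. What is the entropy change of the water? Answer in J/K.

Heat released by the substance: Q = −mL = −340 × 325 = −110500 J.
At constant T, ΔS = Q_rev/T = −110500 / 273.1 = -405 J/K.

ΔS = -405 J/K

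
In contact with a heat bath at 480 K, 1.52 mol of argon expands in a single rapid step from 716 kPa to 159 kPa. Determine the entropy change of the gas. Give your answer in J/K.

Entropy is a state function, so ΔS_gas depends only on the end states.
For an isothermal ideal gas ΔS_gas = nR ln(P₁/P₂) = 1.52 × 8.314 × ln(716/159) = 19 J/K.

ΔS_gas = 19 J/K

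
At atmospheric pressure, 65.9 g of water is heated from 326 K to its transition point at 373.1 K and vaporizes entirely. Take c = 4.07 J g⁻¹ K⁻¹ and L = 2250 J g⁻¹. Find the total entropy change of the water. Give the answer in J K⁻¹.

ΔS = 434 J/K

Warming step: ΔS₁ = m c ln(T_tr/T_i) = 65.9 × 4.07 × ln(373.1/326) = 36.2 J/K.
Phase change: ΔS₂ = +mL/T_tr = 65.9 × 2250 / 373.1 = 397.4 J/K.
ΔS_total = (36.2) + (397.4) = 434 J/K.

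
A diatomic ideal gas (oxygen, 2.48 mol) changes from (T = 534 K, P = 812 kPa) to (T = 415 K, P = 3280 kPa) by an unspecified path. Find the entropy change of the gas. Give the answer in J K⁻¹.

ΔS = -47 J/K

ΔS = nC_p ln(T₂/T₁) − nR ln(P₂/P₁), with C_p = 7R/2 = 29.1 J mol⁻¹ K⁻¹ for a diatomic ideal gas.
ΔS = 2.48 × [29.1 × ln(415/534) − 8.314 × ln(3280/812)] = -47 J/K.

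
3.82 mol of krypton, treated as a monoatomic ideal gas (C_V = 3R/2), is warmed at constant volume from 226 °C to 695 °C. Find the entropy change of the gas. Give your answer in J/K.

ΔS = 31.6 J/K

In kelvin: T₁ = 499.15 K, T₂ = 968.15 K. At constant volume, ΔS = nC_V ln(T₂/T₁) with C_V = 3R/2 = 12.47 J mol⁻¹ K⁻¹.
ΔS = 3.82 × 12.47 × ln(968.15/499.15) = 31.6 J/K.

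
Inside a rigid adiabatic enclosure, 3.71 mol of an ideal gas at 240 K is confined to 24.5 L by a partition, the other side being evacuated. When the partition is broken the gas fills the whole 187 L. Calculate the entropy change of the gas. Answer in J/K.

No heat is exchanged and no work is done, so the ideal-gas temperature stays constant.
Entropy is a state function; using a reversible isothermal path, ΔS_gas = nR ln(V₂/V₁) = 3.71 × 8.314 × ln(187/24.5) = 62.7 J/K.

ΔS_gas = 62.7 J/K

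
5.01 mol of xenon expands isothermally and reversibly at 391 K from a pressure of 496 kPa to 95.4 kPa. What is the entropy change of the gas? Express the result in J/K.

ΔS_gas = 68.7 J/K

For an isothermal ideal gas ΔS_gas = nR ln(P₁/P₂) = 5.01 × 8.314 × ln(496/95.4) = 68.7 J/K.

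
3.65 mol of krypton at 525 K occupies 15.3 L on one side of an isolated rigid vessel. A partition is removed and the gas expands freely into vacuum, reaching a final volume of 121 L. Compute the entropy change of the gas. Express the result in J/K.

ΔS_gas = 62.8 J/K

For an ideal gas in free expansion Q = 0 and W = 0, so T is unchanged.
Entropy is a state function; using a reversible isothermal path, ΔS_gas = nR ln(V₂/V₁) = 3.65 × 8.314 × ln(121/15.3) = 62.8 J/K.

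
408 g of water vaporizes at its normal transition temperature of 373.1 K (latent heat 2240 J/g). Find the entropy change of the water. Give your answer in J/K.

Heat absorbed by the substance: Q = mL = 408 × 2240 = 913920 J.
At constant T, ΔS = Q_rev/T = 913920 / 373.1 = 2450 J/K.

ΔS = 2450 J/K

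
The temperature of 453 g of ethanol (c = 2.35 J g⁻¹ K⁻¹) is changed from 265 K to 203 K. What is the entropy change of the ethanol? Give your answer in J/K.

ΔS = ∫dQ_rev/T = m c ln(T₂/T₁) = 453 × 2.35 × ln(203/265) = -284 J/K.

ΔS = -284 J/K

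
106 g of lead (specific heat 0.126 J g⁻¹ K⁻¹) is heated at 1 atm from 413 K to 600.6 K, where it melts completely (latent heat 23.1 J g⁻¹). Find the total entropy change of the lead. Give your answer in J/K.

ΔS = 9.08 J/K

Warming step: ΔS₁ = m c ln(T_tr/T_i) = 106 × 0.126 × ln(600.6/413) = 5.002 J/K.
Phase change: ΔS₂ = +mL/T_tr = 106 × 23.1 / 600.6 = 4.077 J/K.
ΔS_total = (5.002) + (4.077) = 9.08 J/K.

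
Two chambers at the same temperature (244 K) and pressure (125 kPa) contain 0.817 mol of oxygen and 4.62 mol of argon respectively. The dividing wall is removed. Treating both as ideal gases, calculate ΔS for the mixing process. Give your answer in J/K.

Mole fractions: x_A = 0.817/5.44 = 0.15, x_B = 0.85.
ΔS_mix = −R(n_A ln x_A + n_B ln x_B) = −8.314 × (0.817 ln 0.15 + 4.62 ln 0.85) = 19.1 J/K.

ΔS_mix = 19.1 J/K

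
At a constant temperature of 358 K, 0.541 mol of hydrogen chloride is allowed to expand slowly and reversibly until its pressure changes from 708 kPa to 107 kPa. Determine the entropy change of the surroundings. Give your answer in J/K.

ΔS_surr = -8.5 J/K

For an isothermal ideal gas ΔS_gas = nR ln(P₁/P₂) = 0.541 × 8.314 × ln(708/107) = 8.5 J/K.
The process is reversible, so ΔS_surr = −ΔS_gas = -8.5 J/K and ΔS_universe = 0.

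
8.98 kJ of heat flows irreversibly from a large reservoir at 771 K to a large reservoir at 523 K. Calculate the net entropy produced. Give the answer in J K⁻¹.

ΔS_hot = −Q/T_H = −8980/771 = -11.65 J/K and ΔS_cold = +Q/T_C = 8980/523 = 17.17 J/K.
ΔS_total = -11.65 + 17.17 = 5.52 J/K, positive as the second law requires.

ΔS_total = 5.52 J/K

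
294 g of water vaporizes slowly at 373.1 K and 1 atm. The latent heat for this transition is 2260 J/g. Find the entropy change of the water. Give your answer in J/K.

ΔS = 1780 J/K

Heat absorbed by the substance: Q = mL = 294 × 2260 = 664440 J.
At constant T, ΔS = Q_rev/T = 664440 / 373.1 = 1780 J/K.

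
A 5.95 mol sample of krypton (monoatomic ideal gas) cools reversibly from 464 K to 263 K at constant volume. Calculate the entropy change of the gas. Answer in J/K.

At constant volume, ΔS = nC_V ln(T₂/T₁) with C_V = 3R/2 = 12.47 J mol⁻¹ K⁻¹.
ΔS = 5.95 × 12.47 × ln(263/464) = -42.1 J/K.

ΔS = -42.1 J/K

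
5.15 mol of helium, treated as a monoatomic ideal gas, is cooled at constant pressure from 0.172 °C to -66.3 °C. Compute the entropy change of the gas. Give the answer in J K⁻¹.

ΔS = -29.8 J/K

In kelvin: T₁ = 273.322 K, T₂ = 206.85 K. At constant pressure, ΔS = nC_p ln(T₂/T₁) with C_p = 5R/2 = 20.79 J mol⁻¹ K⁻¹.
ΔS = 5.15 × 20.79 × ln(206.85/273.322) = -29.8 J/K.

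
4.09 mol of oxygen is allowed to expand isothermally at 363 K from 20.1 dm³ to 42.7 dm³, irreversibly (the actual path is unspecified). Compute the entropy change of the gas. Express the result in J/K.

ΔS_gas = 25.6 J/K

Entropy is a state function, so ΔS_gas depends only on the end states.
For an isothermal ideal gas ΔS_gas = nR ln(V₂/V₁) = 4.09 × 8.314 × ln(42.7/20.1) = 25.6 J/K.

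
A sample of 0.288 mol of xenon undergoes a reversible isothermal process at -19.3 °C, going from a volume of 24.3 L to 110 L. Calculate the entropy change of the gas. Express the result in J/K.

For an isothermal ideal gas ΔS_gas = nR ln(V₂/V₁) = 0.288 × 8.314 × ln(110/24.3) = 3.62 J/K.

ΔS_gas = 3.62 J/K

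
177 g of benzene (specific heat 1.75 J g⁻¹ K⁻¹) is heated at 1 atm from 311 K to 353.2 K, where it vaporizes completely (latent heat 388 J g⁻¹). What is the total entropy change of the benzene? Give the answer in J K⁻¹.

ΔS = 234 J/K

Warming step: ΔS₁ = m c ln(T_tr/T_i) = 177 × 1.75 × ln(353.2/311) = 39.41 J/K.
Phase change: ΔS₂ = +mL/T_tr = 177 × 388 / 353.2 = 194.4 J/K.
ΔS_total = (39.41) + (194.4) = 234 J/K.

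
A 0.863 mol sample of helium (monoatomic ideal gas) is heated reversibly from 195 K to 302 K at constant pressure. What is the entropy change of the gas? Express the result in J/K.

ΔS = 7.85 J/K

At constant pressure, ΔS = nC_p ln(T₂/T₁) with C_p = 5R/2 = 20.79 J mol⁻¹ K⁻¹.
ΔS = 0.863 × 20.79 × ln(302/195) = 7.85 J/K.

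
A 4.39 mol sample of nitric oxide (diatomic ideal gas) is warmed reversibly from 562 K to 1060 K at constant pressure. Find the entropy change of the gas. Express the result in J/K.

At constant pressure, ΔS = nC_p ln(T₂/T₁) with C_p = 7R/2 = 29.1 J mol⁻¹ K⁻¹.
ΔS = 4.39 × 29.1 × ln(1060/562) = 81.1 J/K.

ΔS = 81.1 J/K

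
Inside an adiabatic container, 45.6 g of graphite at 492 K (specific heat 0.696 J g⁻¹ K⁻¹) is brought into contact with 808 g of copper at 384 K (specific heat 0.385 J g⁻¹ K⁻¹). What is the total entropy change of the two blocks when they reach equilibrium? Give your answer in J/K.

Energy balance: T_f = (m₁c₁T₁ + m₂c₂T₂)/(m₁c₁ + m₂c₂) = 394 K.
ΔS₁ = m₁c₁ ln(T_f/T₁) = 31.7376 × ln(394/492) = -7.05 J/K.
ΔS₂ = m₂c₂ ln(T_f/T₂) = 311.08 × ln(394/384) = 7.996 J/K.
ΔS_total = -7.05 + 7.996 = 0.946 J/K.

ΔS_total = 0.946 J/K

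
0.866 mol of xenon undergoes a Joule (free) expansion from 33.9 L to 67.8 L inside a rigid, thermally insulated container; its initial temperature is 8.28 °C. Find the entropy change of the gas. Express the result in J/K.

No heat is exchanged and no work is done, so the ideal-gas temperature stays constant.
Entropy is a state function; using a reversible isothermal path, ΔS_gas = nR ln(V₂/V₁) = 0.866 × 8.314 × ln(67.8/33.9) = 4.99 J/K.

ΔS_gas = 4.99 J/K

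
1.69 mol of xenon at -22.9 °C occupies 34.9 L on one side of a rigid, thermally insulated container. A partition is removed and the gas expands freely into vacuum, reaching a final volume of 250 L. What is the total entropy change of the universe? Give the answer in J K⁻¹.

For an ideal gas in free expansion Q = 0 and W = 0, so T is unchanged.
Entropy is a state function; using a reversible isothermal path, ΔS_gas = nR ln(V₂/V₁) = 1.69 × 8.314 × ln(250/34.9) = 27.7 J/K.
The insulated surroundings exchange no heat, so ΔS_surr = 0 and ΔS_universe = ΔS_gas.

ΔS_universe = 27.7 J/K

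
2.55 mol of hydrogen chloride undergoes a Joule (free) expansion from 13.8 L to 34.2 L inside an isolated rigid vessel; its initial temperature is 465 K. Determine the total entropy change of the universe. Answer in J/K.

ΔS_universe = 19.2 J/K

For an ideal gas in free expansion Q = 0 and W = 0, so T is unchanged.
Entropy is a state function; using a reversible isothermal path, ΔS_gas = nR ln(V₂/V₁) = 2.55 × 8.314 × ln(34.2/13.8) = 19.2 J/K.
The insulated surroundings exchange no heat, so ΔS_surr = 0 and ΔS_universe = ΔS_gas.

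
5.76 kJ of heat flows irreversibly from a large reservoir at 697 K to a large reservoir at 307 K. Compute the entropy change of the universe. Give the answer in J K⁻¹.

ΔS_hot = −Q/T_H = −5760/697 = -8.264 J/K and ΔS_cold = +Q/T_C = 5760/307 = 18.76 J/K.
ΔS_total = -8.264 + 18.76 = 10.5 J/K, positive as the second law requires.

ΔS_total = 10.5 J/K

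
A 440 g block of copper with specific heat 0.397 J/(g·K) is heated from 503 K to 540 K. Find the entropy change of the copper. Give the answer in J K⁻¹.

ΔS = 12.4 J/K

ΔS = ∫dQ_rev/T = m c ln(T₂/T₁) = 440 × 0.397 × ln(540/503) = 12.4 J/K.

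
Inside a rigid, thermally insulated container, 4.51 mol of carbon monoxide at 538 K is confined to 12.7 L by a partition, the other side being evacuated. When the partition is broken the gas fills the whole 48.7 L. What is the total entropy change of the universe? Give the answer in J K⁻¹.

No heat is exchanged and no work is done, so the ideal-gas temperature stays constant.
Entropy is a state function; using a reversible isothermal path, ΔS_gas = nR ln(V₂/V₁) = 4.51 × 8.314 × ln(48.7/12.7) = 50.4 J/K.
The insulated surroundings exchange no heat, so ΔS_surr = 0 and ΔS_universe = ΔS_gas.

ΔS_universe = 50.4 J/K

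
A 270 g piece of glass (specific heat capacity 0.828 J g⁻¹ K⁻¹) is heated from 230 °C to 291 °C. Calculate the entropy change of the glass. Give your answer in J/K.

In kelvin: T₁ = 503.15 K, T₂ = 564.15 K. ΔS = ∫dQ_rev/T = m c ln(T₂/T₁) = 270 × 0.828 × ln(564.15/503.15) = 25.6 J/K.

ΔS = 25.6 J/K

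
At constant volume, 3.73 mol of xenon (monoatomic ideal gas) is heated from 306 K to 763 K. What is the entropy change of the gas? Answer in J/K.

ΔS = 42.5 J/K

At constant volume, ΔS = nC_V ln(T₂/T₁) with C_V = 3R/2 = 12.47 J mol⁻¹ K⁻¹.
ΔS = 3.73 × 12.47 × ln(763/306) = 42.5 J/K.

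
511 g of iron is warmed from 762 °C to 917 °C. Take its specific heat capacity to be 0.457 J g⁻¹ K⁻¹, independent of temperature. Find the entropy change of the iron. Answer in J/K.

In kelvin: T₁ = 1035.15 K, T₂ = 1190.15 K. ΔS = ∫dQ_rev/T = m c ln(T₂/T₁) = 511 × 0.457 × ln(1190.15/1035.15) = 32.6 J/K.

ΔS = 32.6 J/K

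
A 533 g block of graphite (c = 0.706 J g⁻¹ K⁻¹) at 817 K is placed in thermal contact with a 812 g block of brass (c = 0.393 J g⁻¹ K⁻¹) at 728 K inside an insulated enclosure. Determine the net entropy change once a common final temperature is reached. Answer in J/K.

Energy balance: T_f = (m₁c₁T₁ + m₂c₂T₂)/(m₁c₁ + m₂c₂) = 776.16 K.
ΔS₁ = m₁c₁ ln(T_f/T₁) = 376.298 × ln(776.16/817) = -19.3 J/K.
ΔS₂ = m₂c₂ ln(T_f/T₂) = 319.116 × ln(776.16/728) = 20.44 J/K.
ΔS_total = -19.3 + 20.44 = 1.14 J/K.

ΔS_total = 1.14 J/K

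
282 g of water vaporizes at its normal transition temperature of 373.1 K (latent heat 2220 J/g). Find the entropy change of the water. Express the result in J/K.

ΔS = 1680 J/K

Heat absorbed by the substance: Q = mL = 282 × 2220 = 626040 J.
At constant T, ΔS = Q_rev/T = 626040 / 373.1 = 1680 J/K.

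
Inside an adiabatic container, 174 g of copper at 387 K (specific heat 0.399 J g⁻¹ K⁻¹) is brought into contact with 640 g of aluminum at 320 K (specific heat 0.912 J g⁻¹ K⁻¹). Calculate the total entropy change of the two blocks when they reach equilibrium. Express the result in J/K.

ΔS_total = 1.18 J/K

Energy balance: T_f = (m₁c₁T₁ + m₂c₂T₂)/(m₁c₁ + m₂c₂) = 327.12 K.
ΔS₁ = m₁c₁ ln(T_f/T₁) = 69.426 × ln(327.12/387) = -11.67 J/K.
ΔS₂ = m₂c₂ ln(T_f/T₂) = 583.68 × ln(327.12/320) = 12.85 J/K.
ΔS_total = -11.67 + 12.85 = 1.18 J/K.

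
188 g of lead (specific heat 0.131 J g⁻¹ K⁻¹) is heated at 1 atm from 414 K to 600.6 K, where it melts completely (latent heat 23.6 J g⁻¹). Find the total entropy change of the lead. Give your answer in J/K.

ΔS = 16.6 J/K

Warming step: ΔS₁ = m c ln(T_tr/T_i) = 188 × 0.131 × ln(600.6/414) = 9.163 J/K.
Phase change: ΔS₂ = +mL/T_tr = 188 × 23.6 / 600.6 = 7.387 J/K.
ΔS_total = (9.163) + (7.387) = 16.6 J/K.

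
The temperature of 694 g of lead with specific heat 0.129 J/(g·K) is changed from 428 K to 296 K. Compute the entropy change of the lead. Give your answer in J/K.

ΔS = -33 J/K

ΔS = ∫dQ_rev/T = m c ln(T₂/T₁) = 694 × 0.129 × ln(296/428) = -33 J/K.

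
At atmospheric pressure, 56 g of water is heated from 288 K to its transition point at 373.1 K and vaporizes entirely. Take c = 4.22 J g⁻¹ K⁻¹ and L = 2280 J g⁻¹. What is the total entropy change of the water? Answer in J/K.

ΔS = 403 J/K

Warming step: ΔS₁ = m c ln(T_tr/T_i) = 56 × 4.22 × ln(373.1/288) = 61.18 J/K.
Phase change: ΔS₂ = +mL/T_tr = 56 × 2280 / 373.1 = 342.2 J/K.
ΔS_total = (61.18) + (342.2) = 403 J/K.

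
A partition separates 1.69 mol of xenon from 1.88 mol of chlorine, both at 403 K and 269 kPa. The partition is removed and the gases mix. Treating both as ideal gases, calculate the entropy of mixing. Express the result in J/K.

ΔS_mix = 20.5 J/K

Mole fractions: x_A = 1.69/3.57 = 0.473, x_B = 0.527.
ΔS_mix = −R(n_A ln x_A + n_B ln x_B) = −8.314 × (1.69 ln 0.473 + 1.88 ln 0.527) = 20.5 J/K.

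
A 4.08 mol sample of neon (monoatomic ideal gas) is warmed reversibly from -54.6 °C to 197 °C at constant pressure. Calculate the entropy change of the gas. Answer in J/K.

ΔS = 65 J/K

In kelvin: T₁ = 218.55 K, T₂ = 470.15 K. At constant pressure, ΔS = nC_p ln(T₂/T₁) with C_p = 5R/2 = 20.79 J mol⁻¹ K⁻¹.
ΔS = 4.08 × 20.79 × ln(470.15/218.55) = 65 J/K.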